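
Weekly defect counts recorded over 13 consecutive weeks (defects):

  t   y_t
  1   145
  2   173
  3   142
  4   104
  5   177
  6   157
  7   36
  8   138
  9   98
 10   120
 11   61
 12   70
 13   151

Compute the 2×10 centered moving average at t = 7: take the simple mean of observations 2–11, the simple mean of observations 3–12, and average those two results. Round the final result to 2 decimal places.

115.45

Sum over 2–11: 173 + 142 + 104 + 177 + 157 + 36 + 138 + 98 + 120 + 61 = 1206
Sum over 3–12: 142 + 104 + 177 + 157 + 36 + 138 + 98 + 120 + 61 + 70 = 1103
CMA at t=7 = (1206 + 1103) / (2·10) = 2309 / 20 = 115.45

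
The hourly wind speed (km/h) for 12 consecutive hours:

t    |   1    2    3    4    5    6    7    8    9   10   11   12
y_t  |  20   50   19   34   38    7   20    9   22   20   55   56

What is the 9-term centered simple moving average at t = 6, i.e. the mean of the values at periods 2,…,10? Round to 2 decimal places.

24.33

Sum of periods 2–10: 50 + 19 + 34 + 38 + 7 + 20 + 9 + 22 + 20 = 219
Divide by 9: 219 / 9 = 24.33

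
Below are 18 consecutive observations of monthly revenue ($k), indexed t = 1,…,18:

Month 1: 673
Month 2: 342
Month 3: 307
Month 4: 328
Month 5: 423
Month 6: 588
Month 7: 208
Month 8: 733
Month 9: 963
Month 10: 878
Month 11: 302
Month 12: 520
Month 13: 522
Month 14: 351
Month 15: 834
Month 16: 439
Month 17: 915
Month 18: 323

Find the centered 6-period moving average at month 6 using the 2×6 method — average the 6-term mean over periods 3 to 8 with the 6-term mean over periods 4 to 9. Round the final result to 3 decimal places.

485.833

Sum over 3–8: 307 + 328 + 423 + 588 + 208 + 733 = 2587
Sum over 4–9: 328 + 423 + 588 + 208 + 733 + 963 = 3243
CMA at t=6 = (2587 + 3243) / (2·6) = 5830 / 12 = 485.833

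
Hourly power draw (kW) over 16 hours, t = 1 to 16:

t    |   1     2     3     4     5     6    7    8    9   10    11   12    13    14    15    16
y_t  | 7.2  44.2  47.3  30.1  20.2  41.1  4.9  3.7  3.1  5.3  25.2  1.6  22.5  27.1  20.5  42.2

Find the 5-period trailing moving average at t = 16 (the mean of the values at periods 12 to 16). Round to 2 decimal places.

Sum of periods 12–16: 1.6 + 22.5 + 27.1 + 20.5 + 42.2 = 113.9
Divide by 5: 113.9 / 5 = 22.78

22.78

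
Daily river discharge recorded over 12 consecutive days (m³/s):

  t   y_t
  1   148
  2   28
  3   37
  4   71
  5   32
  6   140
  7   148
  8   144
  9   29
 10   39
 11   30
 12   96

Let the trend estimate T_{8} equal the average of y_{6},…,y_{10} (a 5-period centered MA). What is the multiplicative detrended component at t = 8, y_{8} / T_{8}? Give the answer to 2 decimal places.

1.44

Trend T_8 = (140 + 148 + 144 + 29 + 39) / 5 = 500/5 = 100.0000
Ratio to trend: 144 / 100.0000 = 1.44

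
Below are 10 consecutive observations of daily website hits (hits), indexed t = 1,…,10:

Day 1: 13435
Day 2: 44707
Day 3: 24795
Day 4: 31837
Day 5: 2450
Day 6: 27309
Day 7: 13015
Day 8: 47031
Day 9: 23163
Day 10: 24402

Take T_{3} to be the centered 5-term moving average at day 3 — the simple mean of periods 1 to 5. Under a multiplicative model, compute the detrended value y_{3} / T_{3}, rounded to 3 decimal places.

Trend T_3 = (13435 + 44707 + 24795 + 31837 + 2450) / 5 = 117224/5 = 23444.80000
Ratio to trend: 24795 / 23444.80000 = 1.058

1.058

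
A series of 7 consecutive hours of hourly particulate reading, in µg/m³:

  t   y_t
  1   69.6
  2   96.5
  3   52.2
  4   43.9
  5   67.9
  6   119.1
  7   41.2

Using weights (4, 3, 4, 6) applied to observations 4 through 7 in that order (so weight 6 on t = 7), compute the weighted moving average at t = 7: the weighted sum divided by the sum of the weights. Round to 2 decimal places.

Weighted sum: 4·43.9 + 3·67.9 + 4·119.1 + 6·41.2 = 175.6 + 203.7 + 476.4 + 247.2 = 1102.9
Weight total: 4 + 3 + 4 + 6 = 17
WMA = 1102.9 / 17 = 64.88

64.88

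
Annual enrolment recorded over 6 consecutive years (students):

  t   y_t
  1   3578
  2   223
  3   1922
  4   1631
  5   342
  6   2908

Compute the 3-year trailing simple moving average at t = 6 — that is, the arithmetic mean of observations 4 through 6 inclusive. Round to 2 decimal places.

1627.00

Sum of periods 4–6: 1631 + 342 + 2908 = 4881
Divide by 3: 4881 / 3 = 1627.00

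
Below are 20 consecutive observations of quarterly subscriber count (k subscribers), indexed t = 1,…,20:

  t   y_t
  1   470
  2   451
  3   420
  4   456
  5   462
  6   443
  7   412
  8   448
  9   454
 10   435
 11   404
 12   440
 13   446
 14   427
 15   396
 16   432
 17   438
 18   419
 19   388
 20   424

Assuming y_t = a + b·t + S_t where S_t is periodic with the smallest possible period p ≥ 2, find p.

4

First differences y_{t+1} − y_t: -19, -31, 36, 6, -19, -31, 36, 6, -19, -31, …
The difference pattern repeats every 4 terms and not for any smaller step, so p = 4.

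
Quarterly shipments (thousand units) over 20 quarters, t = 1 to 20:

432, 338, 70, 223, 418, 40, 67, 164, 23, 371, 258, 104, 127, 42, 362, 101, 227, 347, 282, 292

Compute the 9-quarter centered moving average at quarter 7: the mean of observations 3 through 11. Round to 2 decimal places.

181.56

Sum of periods 3–11: 70 + 223 + 418 + 40 + 67 + 164 + 23 + 371 + 258 = 1634
Divide by 9: 1634 / 9 = 181.56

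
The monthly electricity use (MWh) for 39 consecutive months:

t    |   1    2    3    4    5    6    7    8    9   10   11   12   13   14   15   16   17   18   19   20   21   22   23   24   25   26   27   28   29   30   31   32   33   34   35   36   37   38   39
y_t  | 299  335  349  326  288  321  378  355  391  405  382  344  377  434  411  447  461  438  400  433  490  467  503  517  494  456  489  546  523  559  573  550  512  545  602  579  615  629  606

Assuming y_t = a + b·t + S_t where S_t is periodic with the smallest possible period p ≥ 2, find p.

First differences y_{t+1} − y_t: 36, 14, -23, -38, 33, 57, -23, 36, 14, -23, -38, 33, 57, -23, 36, 14, …
The difference pattern repeats every 7 terms and not for any smaller step, so p = 7.

7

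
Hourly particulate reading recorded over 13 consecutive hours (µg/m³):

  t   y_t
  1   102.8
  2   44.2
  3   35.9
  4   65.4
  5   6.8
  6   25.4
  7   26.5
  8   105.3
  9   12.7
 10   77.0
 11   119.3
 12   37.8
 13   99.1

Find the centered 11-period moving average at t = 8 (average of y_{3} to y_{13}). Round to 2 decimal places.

Sum of periods 3–13: 35.9 + 65.4 + 6.8 + 25.4 + 26.5 + 105.3 + 12.7 + 77.0 + 119.3 + 37.8 + 99.1 = 611.2
Divide by 11: 611.2 / 11 = 55.56

55.56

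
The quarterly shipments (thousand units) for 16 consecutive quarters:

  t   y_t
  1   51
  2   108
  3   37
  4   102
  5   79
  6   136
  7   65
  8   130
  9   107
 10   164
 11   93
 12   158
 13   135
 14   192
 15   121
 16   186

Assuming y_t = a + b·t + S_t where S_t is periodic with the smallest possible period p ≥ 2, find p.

First differences y_{t+1} − y_t: 57, -71, 65, -23, 57, -71, 65, -23, 57, -71, …
The difference pattern repeats every 4 terms and not for any smaller step, so p = 4.

4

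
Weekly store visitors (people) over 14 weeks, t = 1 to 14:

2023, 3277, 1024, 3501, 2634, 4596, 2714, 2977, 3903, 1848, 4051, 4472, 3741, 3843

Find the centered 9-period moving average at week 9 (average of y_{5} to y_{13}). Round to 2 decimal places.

Sum of periods 5–13: 2634 + 4596 + 2714 + 2977 + 3903 + 1848 + 4051 + 4472 + 3741 = 30936
Divide by 9: 30936 / 9 = 3437.33

3437.33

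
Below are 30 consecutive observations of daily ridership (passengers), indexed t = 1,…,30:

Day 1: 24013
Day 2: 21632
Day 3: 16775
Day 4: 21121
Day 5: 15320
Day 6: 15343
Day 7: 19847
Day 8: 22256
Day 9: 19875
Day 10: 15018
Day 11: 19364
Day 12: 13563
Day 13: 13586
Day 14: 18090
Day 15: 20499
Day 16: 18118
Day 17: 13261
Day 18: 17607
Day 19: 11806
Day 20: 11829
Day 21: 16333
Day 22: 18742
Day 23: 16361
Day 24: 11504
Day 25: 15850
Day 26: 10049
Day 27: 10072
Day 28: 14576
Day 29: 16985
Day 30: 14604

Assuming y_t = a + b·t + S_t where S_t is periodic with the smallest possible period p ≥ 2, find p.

First differences y_{t+1} − y_t: -2381, -4857, 4346, -5801, 23, 4504, 2409, -2381, -4857, 4346, -5801, 23, 4504, 2409, -2381, -4857, …
The difference pattern repeats every 7 terms and not for any smaller step, so p = 7.

7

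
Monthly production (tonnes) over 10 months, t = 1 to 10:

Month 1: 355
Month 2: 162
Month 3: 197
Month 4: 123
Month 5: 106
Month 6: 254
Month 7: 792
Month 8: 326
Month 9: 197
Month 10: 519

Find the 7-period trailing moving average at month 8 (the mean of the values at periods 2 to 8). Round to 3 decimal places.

Sum of periods 2–8: 162 + 197 + 123 + 106 + 254 + 792 + 326 = 1960
Divide by 7: 1960 / 7 = 280.000

280.000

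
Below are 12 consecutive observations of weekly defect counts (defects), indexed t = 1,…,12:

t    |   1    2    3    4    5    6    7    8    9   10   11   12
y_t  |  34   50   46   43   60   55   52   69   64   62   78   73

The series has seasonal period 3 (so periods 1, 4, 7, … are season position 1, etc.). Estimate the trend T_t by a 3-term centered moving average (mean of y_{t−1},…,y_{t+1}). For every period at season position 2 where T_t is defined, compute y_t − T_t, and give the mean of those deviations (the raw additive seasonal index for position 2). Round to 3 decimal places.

Season position 2 occurs at t = 2, 5, 8, 11 (where T_t is defined).
t=2: T_2 = 43.33333; y_2 − T_2 = 50 − 43.33333 = 6.66667
t=5: T_5 = 52.66667; y_5 − T_5 = 60 − 52.66667 = 7.33333
t=8: T_8 = 61.66667; y_8 − T_8 = 69 − 61.66667 = 7.33333
t=11: T_11 = 71.00000; y_11 − T_11 = 78 − 71.00000 = 7.00000
Mean deviation: (6.66667 + 7.33333 + 7.33333 + 7.00000) / 4 = 7.083

7.083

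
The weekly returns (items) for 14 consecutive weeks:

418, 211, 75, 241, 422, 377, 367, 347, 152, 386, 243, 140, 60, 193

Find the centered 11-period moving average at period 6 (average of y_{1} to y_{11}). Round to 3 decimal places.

294.455

Sum of periods 1–11: 418 + 211 + 75 + 241 + 422 + 377 + 367 + 347 + 152 + 386 + 243 = 3239
Divide by 11: 3239 / 11 = 294.455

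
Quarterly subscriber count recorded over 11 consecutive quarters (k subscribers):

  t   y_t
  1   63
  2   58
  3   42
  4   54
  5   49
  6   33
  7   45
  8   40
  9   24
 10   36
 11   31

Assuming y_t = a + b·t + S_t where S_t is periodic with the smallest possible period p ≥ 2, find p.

3

First differences y_{t+1} − y_t: -5, -16, 12, -5, -16, 12, -5, -16, …
The difference pattern repeats every 3 terms and not for any smaller step, so p = 3.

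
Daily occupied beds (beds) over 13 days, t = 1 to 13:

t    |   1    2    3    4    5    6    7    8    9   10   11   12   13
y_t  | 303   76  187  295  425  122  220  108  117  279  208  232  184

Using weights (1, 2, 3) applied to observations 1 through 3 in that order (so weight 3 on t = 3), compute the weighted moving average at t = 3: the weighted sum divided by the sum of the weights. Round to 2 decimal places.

169.33

Weighted sum: 1·303 + 2·76 + 3·187 = 303 + 152 + 561 = 1016
Weight total: 1 + 2 + 3 = 6
WMA = 1016 / 6 = 169.33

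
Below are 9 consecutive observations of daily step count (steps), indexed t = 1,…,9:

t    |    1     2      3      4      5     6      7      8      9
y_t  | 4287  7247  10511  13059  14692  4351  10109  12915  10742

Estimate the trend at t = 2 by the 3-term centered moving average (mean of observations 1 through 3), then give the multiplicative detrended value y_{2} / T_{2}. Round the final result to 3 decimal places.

0.986

Trend T_2 = (4287 + 7247 + 10511) / 3 = 22045/3 = 7348.33333
Ratio to trend: 7247 / 7348.33333 = 0.986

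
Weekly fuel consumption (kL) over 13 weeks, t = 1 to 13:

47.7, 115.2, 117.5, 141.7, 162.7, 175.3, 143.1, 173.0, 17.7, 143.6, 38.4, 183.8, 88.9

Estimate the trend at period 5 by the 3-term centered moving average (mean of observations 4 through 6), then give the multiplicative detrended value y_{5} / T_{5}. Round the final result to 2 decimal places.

Trend T_5 = (141.7 + 162.7 + 175.3) / 3 = 479.7/3 = 159.9000
Ratio to trend: 162.7 / 159.9000 = 1.02

1.02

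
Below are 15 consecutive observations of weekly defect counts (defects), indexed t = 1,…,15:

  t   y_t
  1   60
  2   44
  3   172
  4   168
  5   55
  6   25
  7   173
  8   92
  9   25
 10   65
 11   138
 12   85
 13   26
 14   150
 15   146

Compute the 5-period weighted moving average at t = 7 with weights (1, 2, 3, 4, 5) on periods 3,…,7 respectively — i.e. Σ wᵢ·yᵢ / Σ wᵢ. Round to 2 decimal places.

109.20

Weighted sum: 1·172 + 2·168 + 3·55 + 4·25 + 5·173 = 172 + 336 + 165 + 100 + 865 = 1638
Weight total: 1 + 2 + 3 + 4 + 5 = 15
WMA = 1638 / 15 = 109.20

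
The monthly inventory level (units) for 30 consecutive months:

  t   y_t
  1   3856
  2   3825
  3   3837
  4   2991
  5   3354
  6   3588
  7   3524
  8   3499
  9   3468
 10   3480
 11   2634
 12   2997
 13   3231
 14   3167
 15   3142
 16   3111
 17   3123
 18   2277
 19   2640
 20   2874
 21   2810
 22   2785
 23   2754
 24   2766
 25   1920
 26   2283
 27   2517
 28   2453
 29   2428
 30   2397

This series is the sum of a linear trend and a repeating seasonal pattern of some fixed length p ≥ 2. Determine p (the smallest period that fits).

7

First differences y_{t+1} − y_t: -31, 12, -846, 363, 234, -64, -25, -31, 12, -846, 363, 234, -64, -25, -31, 12, …
The difference pattern repeats every 7 terms and not for any smaller step, so p = 7.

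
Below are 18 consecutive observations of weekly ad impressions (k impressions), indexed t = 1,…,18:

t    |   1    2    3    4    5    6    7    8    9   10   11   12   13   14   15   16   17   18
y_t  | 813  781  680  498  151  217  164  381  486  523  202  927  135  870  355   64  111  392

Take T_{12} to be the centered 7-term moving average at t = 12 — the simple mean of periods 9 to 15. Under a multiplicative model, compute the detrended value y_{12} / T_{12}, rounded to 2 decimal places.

Trend T_12 = (486 + 523 + 202 + 927 + 135 + 870 + 355) / 7 = 3498/7 = 499.7143
Ratio to trend: 927 / 499.7143 = 1.86

1.86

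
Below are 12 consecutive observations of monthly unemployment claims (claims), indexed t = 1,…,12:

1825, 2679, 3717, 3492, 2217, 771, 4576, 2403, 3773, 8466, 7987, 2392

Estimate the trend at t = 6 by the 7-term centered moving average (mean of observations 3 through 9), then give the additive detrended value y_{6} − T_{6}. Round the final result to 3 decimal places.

Trend T_6 = (3717 + 3492 + 2217 + 771 + 4576 + 2403 + 3773) / 7 = 20949/7 = 2992.71429
Detrended value: 771 − 2992.71429 = -2221.714

-2221.714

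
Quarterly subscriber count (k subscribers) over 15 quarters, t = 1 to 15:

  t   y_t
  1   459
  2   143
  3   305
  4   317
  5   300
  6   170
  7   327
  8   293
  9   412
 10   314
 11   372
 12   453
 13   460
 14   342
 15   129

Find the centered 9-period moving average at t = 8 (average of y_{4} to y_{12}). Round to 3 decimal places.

328.667

Sum of periods 4–12: 317 + 300 + 170 + 327 + 293 + 412 + 314 + 372 + 453 = 2958
Divide by 9: 2958 / 9 = 328.667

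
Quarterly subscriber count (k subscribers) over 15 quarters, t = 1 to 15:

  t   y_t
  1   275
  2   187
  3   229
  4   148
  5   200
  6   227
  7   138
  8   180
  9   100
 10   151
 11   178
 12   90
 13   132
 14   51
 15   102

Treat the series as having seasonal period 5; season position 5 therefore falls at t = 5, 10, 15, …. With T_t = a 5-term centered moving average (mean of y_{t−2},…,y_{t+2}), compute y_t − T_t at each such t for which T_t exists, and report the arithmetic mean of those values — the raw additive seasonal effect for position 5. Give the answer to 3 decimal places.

11.400

Season position 5 occurs at t = 5, 10 (where T_t is defined).
t=5: T_5 = 188.40000; y_5 − T_5 = 200 − 188.40000 = 11.60000
t=10: T_10 = 139.80000; y_10 − T_10 = 151 − 139.80000 = 11.20000
Mean deviation: (11.60000 + 11.20000) / 2 = 11.400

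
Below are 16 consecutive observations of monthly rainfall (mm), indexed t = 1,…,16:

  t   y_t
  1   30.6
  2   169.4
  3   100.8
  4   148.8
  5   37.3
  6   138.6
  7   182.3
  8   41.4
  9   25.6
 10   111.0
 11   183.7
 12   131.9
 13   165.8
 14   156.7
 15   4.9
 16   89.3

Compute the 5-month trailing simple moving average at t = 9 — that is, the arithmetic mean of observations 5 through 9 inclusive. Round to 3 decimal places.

85.040

Sum of periods 5–9: 37.3 + 138.6 + 182.3 + 41.4 + 25.6 = 425.2
Divide by 5: 425.2 / 5 = 85.040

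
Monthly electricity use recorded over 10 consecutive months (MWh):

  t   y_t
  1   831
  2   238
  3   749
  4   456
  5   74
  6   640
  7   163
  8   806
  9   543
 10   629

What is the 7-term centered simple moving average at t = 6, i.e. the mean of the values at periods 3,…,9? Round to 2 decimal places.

490.14

Sum of periods 3–9: 749 + 456 + 74 + 640 + 163 + 806 + 543 = 3431
Divide by 7: 3431 / 7 = 490.14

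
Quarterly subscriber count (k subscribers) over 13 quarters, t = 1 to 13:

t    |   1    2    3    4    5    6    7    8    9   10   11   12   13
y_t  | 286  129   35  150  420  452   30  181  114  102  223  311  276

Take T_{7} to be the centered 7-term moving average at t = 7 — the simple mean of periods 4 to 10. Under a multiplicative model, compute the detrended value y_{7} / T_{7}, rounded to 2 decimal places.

0.14

Trend T_7 = (150 + 420 + 452 + 30 + 181 + 114 + 102) / 7 = 1449/7 = 207.0000
Ratio to trend: 30 / 207.0000 = 0.14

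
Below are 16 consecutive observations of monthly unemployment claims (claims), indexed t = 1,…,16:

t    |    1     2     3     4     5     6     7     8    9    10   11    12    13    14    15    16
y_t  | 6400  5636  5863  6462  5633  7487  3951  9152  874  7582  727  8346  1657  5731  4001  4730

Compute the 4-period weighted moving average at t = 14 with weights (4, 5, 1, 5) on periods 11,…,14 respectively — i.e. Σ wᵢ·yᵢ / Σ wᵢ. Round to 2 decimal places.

Weighted sum: 4·727 + 5·8346 + 1·1657 + 5·5731 = 2908 + 41730 + 1657 + 28655 = 74950
Weight total: 4 + 5 + 1 + 5 = 15
WMA = 74950 / 15 = 4996.67

4996.67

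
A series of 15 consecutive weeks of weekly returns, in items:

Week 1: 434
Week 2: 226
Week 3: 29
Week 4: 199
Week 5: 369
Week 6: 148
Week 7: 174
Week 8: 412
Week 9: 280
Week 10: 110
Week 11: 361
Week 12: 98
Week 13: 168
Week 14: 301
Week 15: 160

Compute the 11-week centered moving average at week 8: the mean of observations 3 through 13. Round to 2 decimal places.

213.45

Sum of periods 3–13: 29 + 199 + 369 + 148 + 174 + 412 + 280 + 110 + 361 + 98 + 168 = 2348
Divide by 11: 2348 / 11 = 213.45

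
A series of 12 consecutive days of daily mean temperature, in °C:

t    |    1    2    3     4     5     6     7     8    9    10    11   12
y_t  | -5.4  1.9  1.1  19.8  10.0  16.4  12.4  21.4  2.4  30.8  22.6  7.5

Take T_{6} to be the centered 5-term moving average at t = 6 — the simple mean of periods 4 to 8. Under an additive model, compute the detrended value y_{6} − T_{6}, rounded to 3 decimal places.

0.400

Trend T_6 = (19.8 + 10.0 + 16.4 + 12.4 + 21.4) / 5 = 80.0/5 = 16.00000
Detrended value: 16.4 − 16.00000 = 0.400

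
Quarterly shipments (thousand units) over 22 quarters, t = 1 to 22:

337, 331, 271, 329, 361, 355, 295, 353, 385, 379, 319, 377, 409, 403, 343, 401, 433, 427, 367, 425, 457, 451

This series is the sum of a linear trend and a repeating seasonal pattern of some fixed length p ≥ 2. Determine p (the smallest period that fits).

4

First differences y_{t+1} − y_t: -6, -60, 58, 32, -6, -60, 58, 32, -6, -60, …
The difference pattern repeats every 4 terms and not for any smaller step, so p = 4.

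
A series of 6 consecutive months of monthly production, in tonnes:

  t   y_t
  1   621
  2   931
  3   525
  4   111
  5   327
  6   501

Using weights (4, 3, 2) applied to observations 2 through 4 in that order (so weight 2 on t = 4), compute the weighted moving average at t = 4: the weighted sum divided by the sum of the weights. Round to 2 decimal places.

Weighted sum: 4·931 + 3·525 + 2·111 = 3724 + 1575 + 222 = 5521
Weight total: 4 + 3 + 2 = 9
WMA = 5521 / 9 = 613.44

613.44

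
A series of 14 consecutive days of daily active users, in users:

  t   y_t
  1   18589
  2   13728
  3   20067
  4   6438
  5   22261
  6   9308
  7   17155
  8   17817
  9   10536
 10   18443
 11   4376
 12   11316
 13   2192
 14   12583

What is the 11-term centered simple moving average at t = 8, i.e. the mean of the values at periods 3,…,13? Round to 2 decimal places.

12719.00

Sum of periods 3–13: 20067 + 6438 + 22261 + 9308 + 17155 + 17817 + 10536 + 18443 + 4376 + 11316 + 2192 = 139909
Divide by 11: 139909 / 11 = 12719.00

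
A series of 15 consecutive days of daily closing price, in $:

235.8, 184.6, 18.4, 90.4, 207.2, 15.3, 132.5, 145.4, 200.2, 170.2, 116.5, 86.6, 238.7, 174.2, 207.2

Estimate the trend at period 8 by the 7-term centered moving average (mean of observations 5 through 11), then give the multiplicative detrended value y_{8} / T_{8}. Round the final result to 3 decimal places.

Trend T_8 = (207.2 + 15.3 + 132.5 + 145.4 + 200.2 + 170.2 + 116.5) / 7 = 987.3/7 = 141.04286
Ratio to trend: 145.4 / 141.04286 = 1.031

1.031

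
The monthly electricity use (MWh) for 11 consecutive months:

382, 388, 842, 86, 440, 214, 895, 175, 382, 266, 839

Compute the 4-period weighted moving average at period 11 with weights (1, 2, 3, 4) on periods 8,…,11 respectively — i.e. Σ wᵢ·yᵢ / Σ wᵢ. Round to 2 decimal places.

509.30

Weighted sum: 1·175 + 2·382 + 3·266 + 4·839 = 175 + 764 + 798 + 3356 = 5093
Weight total: 1 + 2 + 3 + 4 = 10
WMA = 5093 / 10 = 509.30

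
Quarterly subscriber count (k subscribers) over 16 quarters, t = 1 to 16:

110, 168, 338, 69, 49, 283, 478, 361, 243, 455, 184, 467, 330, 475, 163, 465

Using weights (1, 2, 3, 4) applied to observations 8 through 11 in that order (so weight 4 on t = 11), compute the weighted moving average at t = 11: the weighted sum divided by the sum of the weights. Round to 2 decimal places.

Weighted sum: 1·361 + 2·243 + 3·455 + 4·184 = 361 + 486 + 1365 + 736 = 2948
Weight total: 1 + 2 + 3 + 4 = 10
WMA = 2948 / 10 = 294.80

294.80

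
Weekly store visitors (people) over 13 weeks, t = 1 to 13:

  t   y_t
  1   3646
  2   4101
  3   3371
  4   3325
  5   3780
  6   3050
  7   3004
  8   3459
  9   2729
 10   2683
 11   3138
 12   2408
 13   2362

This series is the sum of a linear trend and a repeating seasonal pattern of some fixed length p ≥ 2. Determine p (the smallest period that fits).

3

First differences y_{t+1} − y_t: 455, -730, -46, 455, -730, -46, 455, -730, …
The difference pattern repeats every 3 terms and not for any smaller step, so p = 3.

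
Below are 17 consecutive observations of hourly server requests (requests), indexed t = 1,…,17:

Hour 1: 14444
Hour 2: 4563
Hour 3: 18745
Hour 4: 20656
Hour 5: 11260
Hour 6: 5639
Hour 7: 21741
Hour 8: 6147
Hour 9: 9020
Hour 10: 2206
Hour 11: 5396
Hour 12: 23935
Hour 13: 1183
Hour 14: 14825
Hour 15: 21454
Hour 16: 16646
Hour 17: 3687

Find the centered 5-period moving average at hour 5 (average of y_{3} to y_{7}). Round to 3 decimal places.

Sum of periods 3–7: 18745 + 20656 + 11260 + 5639 + 21741 = 78041
Divide by 5: 78041 / 5 = 15608.200

15608.200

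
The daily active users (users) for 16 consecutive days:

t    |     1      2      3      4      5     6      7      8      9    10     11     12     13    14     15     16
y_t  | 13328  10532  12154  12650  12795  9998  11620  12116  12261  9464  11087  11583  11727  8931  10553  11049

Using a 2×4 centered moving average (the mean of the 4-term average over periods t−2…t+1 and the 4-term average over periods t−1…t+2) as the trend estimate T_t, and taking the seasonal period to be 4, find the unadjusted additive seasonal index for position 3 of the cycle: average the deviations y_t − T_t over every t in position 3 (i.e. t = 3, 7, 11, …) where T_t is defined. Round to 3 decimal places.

54.708

Season position 3 occurs at t = 3, 7, 11 (where T_t is defined).
t=3: T_3 = 12099.37500; y_3 − T_3 = 12154 − 12099.37500 = 54.62500
t=7: T_7 = 11565.50000; y_7 − T_7 = 11620 − 11565.50000 = 54.50000
t=11: T_11 = 11032.00000; y_11 − T_11 = 11087 − 11032.00000 = 55.00000
Mean deviation: (54.62500 + 54.50000 + 55.00000) / 3 = 54.708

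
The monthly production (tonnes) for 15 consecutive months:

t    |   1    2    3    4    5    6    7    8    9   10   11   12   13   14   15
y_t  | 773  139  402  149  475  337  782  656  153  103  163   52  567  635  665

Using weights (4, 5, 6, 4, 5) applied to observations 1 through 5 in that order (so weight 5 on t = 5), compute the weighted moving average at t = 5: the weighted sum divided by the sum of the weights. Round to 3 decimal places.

Weighted sum: 4·773 + 5·139 + 6·402 + 4·149 + 5·475 = 3092 + 695 + 2412 + 596 + 2375 = 9170
Weight total: 4 + 5 + 6 + 4 + 5 = 24
WMA = 9170 / 24 = 382.083

382.083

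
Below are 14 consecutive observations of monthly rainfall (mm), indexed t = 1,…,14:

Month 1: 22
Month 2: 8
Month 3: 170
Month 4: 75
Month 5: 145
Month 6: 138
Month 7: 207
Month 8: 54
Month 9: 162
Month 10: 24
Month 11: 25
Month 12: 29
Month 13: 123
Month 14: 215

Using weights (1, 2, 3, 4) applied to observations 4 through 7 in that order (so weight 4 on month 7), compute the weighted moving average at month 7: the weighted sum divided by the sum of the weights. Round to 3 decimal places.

Weighted sum: 1·75 + 2·145 + 3·138 + 4·207 = 75 + 290 + 414 + 828 = 1607
Weight total: 1 + 2 + 3 + 4 = 10
WMA = 1607 / 10 = 160.700

160.700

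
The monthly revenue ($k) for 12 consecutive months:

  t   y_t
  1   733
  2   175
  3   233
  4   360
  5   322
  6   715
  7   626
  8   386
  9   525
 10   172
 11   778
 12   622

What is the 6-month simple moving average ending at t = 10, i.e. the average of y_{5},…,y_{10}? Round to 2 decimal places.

Sum of periods 5–10: 322 + 715 + 626 + 386 + 525 + 172 = 2746
Divide by 6: 2746 / 6 = 457.67

457.67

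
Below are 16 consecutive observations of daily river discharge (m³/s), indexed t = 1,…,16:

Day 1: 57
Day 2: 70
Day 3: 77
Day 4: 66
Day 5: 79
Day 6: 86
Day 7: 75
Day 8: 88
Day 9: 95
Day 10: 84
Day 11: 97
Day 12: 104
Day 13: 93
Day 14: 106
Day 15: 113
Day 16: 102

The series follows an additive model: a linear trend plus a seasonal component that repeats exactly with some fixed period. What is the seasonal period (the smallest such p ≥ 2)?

3

First differences y_{t+1} − y_t: 13, 7, -11, 13, 7, -11, 13, 7, …
The difference pattern repeats every 3 terms and not for any smaller step, so p = 3.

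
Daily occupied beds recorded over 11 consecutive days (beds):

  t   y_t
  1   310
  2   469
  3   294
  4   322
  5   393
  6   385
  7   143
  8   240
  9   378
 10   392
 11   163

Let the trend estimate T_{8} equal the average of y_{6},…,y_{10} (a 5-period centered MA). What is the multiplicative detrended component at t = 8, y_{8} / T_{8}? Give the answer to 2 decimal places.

Trend T_8 = (385 + 143 + 240 + 378 + 392) / 5 = 1538/5 = 307.6000
Ratio to trend: 240 / 307.6000 = 0.78

0.78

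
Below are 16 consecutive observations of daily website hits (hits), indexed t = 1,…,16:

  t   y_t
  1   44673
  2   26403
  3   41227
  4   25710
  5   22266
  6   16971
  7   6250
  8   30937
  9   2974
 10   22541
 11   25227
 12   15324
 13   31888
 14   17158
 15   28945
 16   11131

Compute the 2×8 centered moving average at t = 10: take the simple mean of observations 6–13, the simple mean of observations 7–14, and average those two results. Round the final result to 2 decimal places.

Sum over 6–13: 16971 + 6250 + 30937 + 2974 + 22541 + 25227 + 15324 + 31888 = 152112
Sum over 7–14: 6250 + 30937 + 2974 + 22541 + 25227 + 15324 + 31888 + 17158 = 152299
CMA at t=10 = (152112 + 152299) / (2·8) = 304411 / 16 = 19025.69

19025.69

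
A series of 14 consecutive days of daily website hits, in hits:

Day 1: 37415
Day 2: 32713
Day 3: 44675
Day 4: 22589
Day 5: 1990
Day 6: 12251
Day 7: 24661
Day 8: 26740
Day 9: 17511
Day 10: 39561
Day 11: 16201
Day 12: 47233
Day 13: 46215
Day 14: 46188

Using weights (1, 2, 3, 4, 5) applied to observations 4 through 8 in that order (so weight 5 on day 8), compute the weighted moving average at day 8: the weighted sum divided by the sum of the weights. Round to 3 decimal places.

19711.067

Weighted sum: 1·22589 + 2·1990 + 3·12251 + 4·24661 + 5·26740 = 22589 + 3980 + 36753 + 98644 + 133700 = 295666
Weight total: 1 + 2 + 3 + 4 + 5 = 15
WMA = 295666 / 15 = 19711.067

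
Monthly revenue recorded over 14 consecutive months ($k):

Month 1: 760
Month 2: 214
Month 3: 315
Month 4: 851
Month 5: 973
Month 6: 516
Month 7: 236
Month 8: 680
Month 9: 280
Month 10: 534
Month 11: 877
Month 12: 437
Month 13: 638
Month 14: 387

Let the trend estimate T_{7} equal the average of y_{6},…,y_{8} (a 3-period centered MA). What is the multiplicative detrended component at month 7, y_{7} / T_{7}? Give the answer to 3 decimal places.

0.494

Trend T_7 = (516 + 236 + 680) / 3 = 1432/3 = 477.33333
Ratio to trend: 236 / 477.33333 = 0.494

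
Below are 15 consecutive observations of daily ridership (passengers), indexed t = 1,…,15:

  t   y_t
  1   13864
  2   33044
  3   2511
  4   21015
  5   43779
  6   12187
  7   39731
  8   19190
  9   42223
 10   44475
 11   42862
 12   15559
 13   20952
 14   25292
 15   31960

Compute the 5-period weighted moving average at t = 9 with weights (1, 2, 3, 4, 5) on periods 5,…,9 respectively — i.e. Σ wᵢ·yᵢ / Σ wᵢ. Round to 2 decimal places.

Weighted sum: 1·43779 + 2·12187 + 3·39731 + 4·19190 + 5·42223 = 43779 + 24374 + 119193 + 76760 + 211115 = 475221
Weight total: 1 + 2 + 3 + 4 + 5 = 15
WMA = 475221 / 15 = 31681.40

31681.40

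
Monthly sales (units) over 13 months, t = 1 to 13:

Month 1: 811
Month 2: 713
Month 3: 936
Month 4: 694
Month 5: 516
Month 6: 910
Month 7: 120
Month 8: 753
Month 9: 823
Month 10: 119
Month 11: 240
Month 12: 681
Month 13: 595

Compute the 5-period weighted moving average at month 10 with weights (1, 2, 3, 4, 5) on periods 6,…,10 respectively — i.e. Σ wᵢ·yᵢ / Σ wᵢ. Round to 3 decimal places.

Weighted sum: 1·910 + 2·120 + 3·753 + 4·823 + 5·119 = 910 + 240 + 2259 + 3292 + 595 = 7296
Weight total: 1 + 2 + 3 + 4 + 5 = 15
WMA = 7296 / 15 = 486.400

486.400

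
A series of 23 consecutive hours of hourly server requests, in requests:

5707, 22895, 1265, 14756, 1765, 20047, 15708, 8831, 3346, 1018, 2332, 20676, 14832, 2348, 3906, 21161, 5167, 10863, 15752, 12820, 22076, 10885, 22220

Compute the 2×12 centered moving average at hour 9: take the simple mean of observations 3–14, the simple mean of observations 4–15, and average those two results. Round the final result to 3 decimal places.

9020.375

Sum over 3–14: 1265 + 14756 + 1765 + 20047 + 15708 + 8831 + 3346 + 1018 + 2332 + 20676 + 14832 + 2348 = 106924
Sum over 4–15: 14756 + 1765 + 20047 + 15708 + 8831 + 3346 + 1018 + 2332 + 20676 + 14832 + 2348 + 3906 = 109565
CMA at t=9 = (106924 + 109565) / (2·12) = 216489 / 24 = 9020.375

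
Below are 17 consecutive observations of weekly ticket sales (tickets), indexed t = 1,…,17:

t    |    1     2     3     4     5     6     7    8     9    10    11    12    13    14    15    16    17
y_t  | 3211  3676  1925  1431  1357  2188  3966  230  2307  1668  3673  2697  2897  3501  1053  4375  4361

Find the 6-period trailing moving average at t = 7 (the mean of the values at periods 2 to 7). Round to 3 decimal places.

2423.833

Sum of periods 2–7: 3676 + 1925 + 1431 + 1357 + 2188 + 3966 = 14543
Divide by 6: 14543 / 6 = 2423.833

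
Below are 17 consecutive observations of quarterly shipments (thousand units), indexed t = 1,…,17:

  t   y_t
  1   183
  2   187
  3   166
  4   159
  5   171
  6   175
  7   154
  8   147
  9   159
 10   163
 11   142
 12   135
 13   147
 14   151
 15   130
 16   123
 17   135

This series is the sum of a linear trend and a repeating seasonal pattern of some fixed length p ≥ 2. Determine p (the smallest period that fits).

First differences y_{t+1} − y_t: 4, -21, -7, 12, 4, -21, -7, 12, 4, -21, …
The difference pattern repeats every 4 terms and not for any smaller step, so p = 4.

4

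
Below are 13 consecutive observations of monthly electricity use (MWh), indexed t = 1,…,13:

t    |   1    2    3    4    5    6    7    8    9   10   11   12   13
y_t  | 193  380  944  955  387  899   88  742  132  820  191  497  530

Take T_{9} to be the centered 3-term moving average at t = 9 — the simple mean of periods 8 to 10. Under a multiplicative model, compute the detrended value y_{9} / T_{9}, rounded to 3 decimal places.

0.234

Trend T_9 = (742 + 132 + 820) / 3 = 1694/3 = 564.66667
Ratio to trend: 132 / 564.66667 = 0.234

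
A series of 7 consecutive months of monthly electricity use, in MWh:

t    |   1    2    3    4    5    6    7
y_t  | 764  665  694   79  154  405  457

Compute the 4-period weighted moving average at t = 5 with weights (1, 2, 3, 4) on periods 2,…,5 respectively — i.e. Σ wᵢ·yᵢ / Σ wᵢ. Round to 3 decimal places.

Weighted sum: 1·665 + 2·694 + 3·79 + 4·154 = 665 + 1388 + 237 + 616 = 2906
Weight total: 1 + 2 + 3 + 4 = 10
WMA = 2906 / 10 = 290.600

290.600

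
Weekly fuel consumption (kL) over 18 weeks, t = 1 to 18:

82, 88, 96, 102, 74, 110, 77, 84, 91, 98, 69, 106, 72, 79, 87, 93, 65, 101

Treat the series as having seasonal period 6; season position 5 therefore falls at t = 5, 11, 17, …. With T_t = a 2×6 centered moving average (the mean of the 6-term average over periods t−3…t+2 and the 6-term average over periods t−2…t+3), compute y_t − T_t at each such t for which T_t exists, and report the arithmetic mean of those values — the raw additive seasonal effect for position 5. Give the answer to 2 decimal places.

-17.04

Season position 5 occurs at t = 5, 11 (where T_t is defined).
t=5: T_5 = 90.8333; y_5 − T_5 = 74 − 90.8333 = -16.8333
t=11: T_11 = 86.2500; y_11 − T_11 = 69 − 86.2500 = -17.2500
Mean deviation: (-16.8333 + -17.2500) / 2 = -17.04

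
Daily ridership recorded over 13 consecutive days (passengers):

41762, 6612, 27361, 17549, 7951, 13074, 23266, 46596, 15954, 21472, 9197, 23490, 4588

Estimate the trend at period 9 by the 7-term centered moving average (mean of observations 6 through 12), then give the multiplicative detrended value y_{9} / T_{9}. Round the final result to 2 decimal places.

Trend T_9 = (13074 + 23266 + 46596 + 15954 + 21472 + 9197 + 23490) / 7 = 153049/7 = 21864.1429
Ratio to trend: 15954 / 21864.1429 = 0.73

0.73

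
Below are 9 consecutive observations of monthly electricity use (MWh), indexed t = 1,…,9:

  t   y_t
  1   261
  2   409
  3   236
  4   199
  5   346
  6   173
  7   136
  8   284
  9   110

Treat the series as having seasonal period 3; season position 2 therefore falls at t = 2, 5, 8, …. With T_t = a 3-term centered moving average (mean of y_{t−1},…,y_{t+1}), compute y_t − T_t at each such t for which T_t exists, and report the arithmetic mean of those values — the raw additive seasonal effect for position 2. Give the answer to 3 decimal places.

107.000

Season position 2 occurs at t = 2, 5, 8 (where T_t is defined).
t=2: T_2 = 302.00000; y_2 − T_2 = 409 − 302.00000 = 107.00000
t=5: T_5 = 239.33333; y_5 − T_5 = 346 − 239.33333 = 106.66667
t=8: T_8 = 176.66667; y_8 − T_8 = 284 − 176.66667 = 107.33333
Mean deviation: (107.00000 + 106.66667 + 107.33333) / 3 = 107.000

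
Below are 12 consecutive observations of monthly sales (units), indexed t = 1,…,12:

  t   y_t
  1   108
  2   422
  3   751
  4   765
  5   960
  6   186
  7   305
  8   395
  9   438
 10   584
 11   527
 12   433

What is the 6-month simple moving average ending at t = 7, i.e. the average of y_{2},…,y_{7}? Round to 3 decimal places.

Sum of periods 2–7: 422 + 751 + 765 + 960 + 186 + 305 = 3389
Divide by 6: 3389 / 6 = 564.833

564.833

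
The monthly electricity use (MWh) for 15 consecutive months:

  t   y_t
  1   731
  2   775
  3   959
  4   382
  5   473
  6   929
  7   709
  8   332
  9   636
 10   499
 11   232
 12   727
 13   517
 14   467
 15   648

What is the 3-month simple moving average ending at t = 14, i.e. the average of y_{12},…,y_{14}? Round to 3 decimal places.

Sum of periods 12–14: 727 + 517 + 467 = 1711
Divide by 3: 1711 / 3 = 570.333

570.333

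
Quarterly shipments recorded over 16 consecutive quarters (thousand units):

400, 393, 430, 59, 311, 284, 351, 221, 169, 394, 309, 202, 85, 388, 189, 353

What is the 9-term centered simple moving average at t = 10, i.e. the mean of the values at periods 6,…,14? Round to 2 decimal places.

267.00

Sum of periods 6–14: 284 + 351 + 221 + 169 + 394 + 309 + 202 + 85 + 388 = 2403
Divide by 9: 2403 / 9 = 267.00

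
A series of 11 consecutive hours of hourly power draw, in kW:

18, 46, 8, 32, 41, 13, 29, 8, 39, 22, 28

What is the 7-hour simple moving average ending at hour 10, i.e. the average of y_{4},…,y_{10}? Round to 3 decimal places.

Sum of periods 4–10: 32 + 41 + 13 + 29 + 8 + 39 + 22 = 184
Divide by 7: 184 / 7 = 26.286

26.286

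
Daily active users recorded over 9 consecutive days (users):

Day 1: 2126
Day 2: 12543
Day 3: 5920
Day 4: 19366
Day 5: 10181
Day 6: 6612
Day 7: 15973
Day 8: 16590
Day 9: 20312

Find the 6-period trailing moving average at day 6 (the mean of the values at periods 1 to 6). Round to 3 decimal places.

9458.000

Sum of periods 1–6: 2126 + 12543 + 5920 + 19366 + 10181 + 6612 = 56748
Divide by 6: 56748 / 6 = 9458.000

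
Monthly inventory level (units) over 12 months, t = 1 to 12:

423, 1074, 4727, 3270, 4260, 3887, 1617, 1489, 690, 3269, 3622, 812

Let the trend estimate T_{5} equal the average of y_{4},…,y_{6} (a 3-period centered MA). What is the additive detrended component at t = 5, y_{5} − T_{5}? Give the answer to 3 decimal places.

454.333

Trend T_5 = (3270 + 4260 + 3887) / 3 = 11417/3 = 3805.66667
Detrended value: 4260 − 3805.66667 = 454.333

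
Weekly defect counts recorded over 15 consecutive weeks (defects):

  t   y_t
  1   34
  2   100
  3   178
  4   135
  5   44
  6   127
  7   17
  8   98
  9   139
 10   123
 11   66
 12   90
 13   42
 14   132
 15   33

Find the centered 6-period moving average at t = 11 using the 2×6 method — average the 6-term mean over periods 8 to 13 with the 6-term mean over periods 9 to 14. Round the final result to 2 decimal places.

Sum over 8–13: 98 + 139 + 123 + 66 + 90 + 42 = 558
Sum over 9–14: 139 + 123 + 66 + 90 + 42 + 132 = 592
CMA at t=11 = (558 + 592) / (2·6) = 1150 / 12 = 95.83

95.83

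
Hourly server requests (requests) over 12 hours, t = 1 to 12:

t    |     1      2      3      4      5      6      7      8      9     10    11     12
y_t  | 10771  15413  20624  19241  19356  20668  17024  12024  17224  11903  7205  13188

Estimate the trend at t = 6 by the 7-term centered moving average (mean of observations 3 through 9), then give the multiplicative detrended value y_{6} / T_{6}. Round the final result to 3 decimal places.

1.147

Trend T_6 = (20624 + 19241 + 19356 + 20668 + 17024 + 12024 + 17224) / 7 = 126161/7 = 18023.00000
Ratio to trend: 20668 / 18023.00000 = 1.147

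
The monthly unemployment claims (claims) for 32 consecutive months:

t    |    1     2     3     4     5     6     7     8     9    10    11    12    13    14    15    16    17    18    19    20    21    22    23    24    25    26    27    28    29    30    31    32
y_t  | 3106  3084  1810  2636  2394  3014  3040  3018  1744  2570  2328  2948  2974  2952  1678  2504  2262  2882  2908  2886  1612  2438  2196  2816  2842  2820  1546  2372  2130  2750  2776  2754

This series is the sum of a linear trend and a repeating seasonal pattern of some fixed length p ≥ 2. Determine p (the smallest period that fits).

6

First differences y_{t+1} − y_t: -22, -1274, 826, -242, 620, 26, -22, -1274, 826, -242, 620, 26, -22, -1274, …
The difference pattern repeats every 6 terms and not for any smaller step, so p = 6.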